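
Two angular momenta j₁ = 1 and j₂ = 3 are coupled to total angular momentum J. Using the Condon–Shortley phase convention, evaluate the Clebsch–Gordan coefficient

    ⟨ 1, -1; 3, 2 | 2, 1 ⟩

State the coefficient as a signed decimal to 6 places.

√[5·2!0!4!/7! · 0!2!5!1!3!1!] = √(480/7)
  +(−1)^2/∏(2,0,0,3,0,1)! = 1/12  (running 1/12)
⟨..|..⟩ = √(480/7)·(1/12) = +0.690066

+√(10/21) = +0.690066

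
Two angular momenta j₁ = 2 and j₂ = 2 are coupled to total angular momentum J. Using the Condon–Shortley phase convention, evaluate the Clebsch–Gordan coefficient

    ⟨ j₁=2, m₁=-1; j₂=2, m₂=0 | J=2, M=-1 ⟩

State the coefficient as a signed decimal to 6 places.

-0.267261  (= −√(1/14))

j₁+j₂−J=2  J+j₁−j₂=2  J−j₁+j₂=2  j₁+j₂+J+1=7
(j₁±m₁, j₂±m₂, J±M) = (1,3,2,2,1,3)
P² = 8/7
sum k=1..2:
  [1] −1/2 = -1/2
  [2] +1/4 = 1/4
S = -1/4
C² = P²·S² = 1/14 ; C = -0.267261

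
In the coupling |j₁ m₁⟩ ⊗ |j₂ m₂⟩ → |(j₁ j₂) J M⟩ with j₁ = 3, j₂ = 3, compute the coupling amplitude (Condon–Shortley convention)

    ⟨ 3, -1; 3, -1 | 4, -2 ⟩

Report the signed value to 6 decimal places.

-0.509647  (= −√(20/77))

j₁+j₂−J=2  J+j₁−j₂=4  J−j₁+j₂=4  j₁+j₂+J+1=11
(j₁±m₁, j₂±m₂, J±M) = (2,4,2,4,2,6)
P² = 331776/385
sum k=0..2:
  [0] +1/192 = 1/192
  [1] −1/36 = -1/36
  [2] +1/192 = 1/192
S = -5/288
C² = P²·S² = 20/77 ; C = -0.509647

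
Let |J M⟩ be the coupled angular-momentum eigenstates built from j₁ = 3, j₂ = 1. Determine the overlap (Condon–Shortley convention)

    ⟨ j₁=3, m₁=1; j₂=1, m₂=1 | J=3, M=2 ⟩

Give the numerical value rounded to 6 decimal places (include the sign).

√[7·1!5!1!/8! · 4!2!2!0!5!1!] = √(240)
  +(−1)^1/∏(1,0,1,1,4,0)! = -1/24  (running -1/24)
⟨..|..⟩ = √(240)·(-1/24) = -0.645497

−√(5/12) = -0.645497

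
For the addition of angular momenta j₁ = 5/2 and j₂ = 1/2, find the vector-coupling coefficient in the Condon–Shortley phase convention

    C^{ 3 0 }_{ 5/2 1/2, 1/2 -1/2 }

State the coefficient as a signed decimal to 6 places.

√[7·0!5!1!/7! · 3!2!0!1!3!3!] = √(72)
  +(−1)^0/∏(0,0,2,0,3,1)! = 1/12  (running 1/12)
⟨..|..⟩ = √(72)·(1/12) = +0.707107

+√(1/2) ≈ +0.707107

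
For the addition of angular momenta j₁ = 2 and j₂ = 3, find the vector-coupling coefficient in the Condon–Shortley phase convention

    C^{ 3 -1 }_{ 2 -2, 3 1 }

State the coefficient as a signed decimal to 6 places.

j₁+j₂−J=2  J+j₁−j₂=2  J−j₁+j₂=4  j₁+j₂+J+1=9
(j₁±m₁, j₂±m₂, J±M) = (0,4,4,2,2,4)
P² = 512/5
sum k=2..2:
  [2] +1/16 = 1/16
S = 1/16
C² = P²·S² = 2/5 ; C = +0.632456

+0.632456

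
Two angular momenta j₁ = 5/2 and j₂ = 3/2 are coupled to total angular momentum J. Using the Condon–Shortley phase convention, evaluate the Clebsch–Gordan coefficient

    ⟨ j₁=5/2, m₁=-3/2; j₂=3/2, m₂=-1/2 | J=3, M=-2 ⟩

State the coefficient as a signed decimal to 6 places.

−√(1/12) = -0.288675

triangle: 1!×4!×2!/8! = 48/40320
(j±m)!: 1!×4!×1!×2!×1!×5! = 5760
prefactor² = (2J+1)×Δ×N² = 48
  k=0: +1/(0!×1!×4!×1!×0!×1!) = 1/24
  k=1: −1/(1!×0!×3!×0!×1!×2!) = -1/12
Σ = -1/24  ⇒  CG² = 48×(-1/24)² = 1/12
CG = −√(1/12) = -0.288675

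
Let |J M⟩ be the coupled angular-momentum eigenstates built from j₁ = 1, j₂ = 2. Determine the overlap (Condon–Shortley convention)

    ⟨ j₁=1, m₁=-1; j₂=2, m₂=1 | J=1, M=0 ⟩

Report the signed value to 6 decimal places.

+0.547723  (= +√(3/10))

√[3·2!0!2!/5! · 0!2!3!1!1!1!] = √(6/5)
  +(−1)^2/∏(2,0,0,1,0,1)! = 1/2  (running 1/2)
⟨..|..⟩ = √(6/5)·(1/2) = +0.547723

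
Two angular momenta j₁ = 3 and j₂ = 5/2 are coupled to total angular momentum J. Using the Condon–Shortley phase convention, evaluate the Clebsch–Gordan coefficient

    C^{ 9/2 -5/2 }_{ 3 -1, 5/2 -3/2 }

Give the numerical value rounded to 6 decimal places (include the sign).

j₁+j₂−J=1  J+j₁−j₂=5  J−j₁+j₂=4  j₁+j₂+J+1=11
(j₁±m₁, j₂±m₂, J±M) = (2,4,1,4,2,7)
P² = 92160/11
sum k=0..1:
  [0] +1/144 = 1/144
  [1] −1/288 = -1/288
S = 1/288
C² = P²·S² = 10/99 ; C = +0.317821

+√(10/99) = +0.317821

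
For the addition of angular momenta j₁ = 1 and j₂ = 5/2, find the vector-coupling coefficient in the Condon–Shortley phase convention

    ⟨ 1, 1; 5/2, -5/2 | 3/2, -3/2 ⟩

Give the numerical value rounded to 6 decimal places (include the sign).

+√(2/3) ≈ +0.816497

triangle: 2!·0!·3!/6! = 12/720
(j±m)!: 2!·0!·0!·5!·0!·3! = 1440
prefactor² = (2J+1)·Δ·N² = 96
  k=0: +1/(0!·2!·0!·0!·0!·3!) = 1/12
Σ = 1/12  ⇒  CG² = 96·1/12² = 2/3
CG = +√(2/3) = +0.816497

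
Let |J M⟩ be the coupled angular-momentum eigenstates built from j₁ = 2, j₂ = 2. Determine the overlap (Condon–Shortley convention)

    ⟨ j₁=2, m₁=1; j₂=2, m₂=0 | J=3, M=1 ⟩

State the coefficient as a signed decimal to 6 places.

+0.447214

triangle: 1!*3!*3!/8! = 36/40320
(j±m)!: 3!*1!*2!*2!*4!*2! = 1152
prefactor² = (2J+1)*Δ*N² = 36/5
  k=0: +1/(0!*1!*1!*2!*2!*1!) = 1/4
  k=1: −1/(1!*0!*0!*1!*3!*2!) = -1/12
Σ = 1/6  ⇒  CG² = 36/5*1/6² = 1/5
CG = +√(1/5) = +0.447214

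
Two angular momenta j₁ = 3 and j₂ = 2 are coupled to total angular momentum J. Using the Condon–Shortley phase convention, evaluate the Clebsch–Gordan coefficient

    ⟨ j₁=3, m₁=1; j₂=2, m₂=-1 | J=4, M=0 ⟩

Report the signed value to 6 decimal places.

+√(5/14) ≈ +0.597614

j₁+j₂−J=1  J+j₁−j₂=5  J−j₁+j₂=3  j₁+j₂+J+1=10
(j₁±m₁, j₂±m₂, J±M) = (4,2,1,3,4,4)
P² = 10368/35
sum k=0..1:
  [0] +1/24 = 1/24
  [1] −1/144 = -1/144
S = 5/144
C² = P²·S² = 5/14 ; C = +0.597614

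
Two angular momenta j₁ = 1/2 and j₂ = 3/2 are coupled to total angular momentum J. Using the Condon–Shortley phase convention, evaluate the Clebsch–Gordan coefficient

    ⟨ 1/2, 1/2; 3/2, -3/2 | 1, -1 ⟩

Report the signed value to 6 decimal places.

j₁+j₂−J=1  J+j₁−j₂=0  J−j₁+j₂=2  j₁+j₂+J+1=4
(j₁±m₁, j₂±m₂, J±M) = (1,0,0,3,0,2)
P² = 3
sum k=0..0:
  [0] +1/2 = 1/2
S = 1/2
C² = P²·S² = 3/4 ; C = +0.866025

+0.866025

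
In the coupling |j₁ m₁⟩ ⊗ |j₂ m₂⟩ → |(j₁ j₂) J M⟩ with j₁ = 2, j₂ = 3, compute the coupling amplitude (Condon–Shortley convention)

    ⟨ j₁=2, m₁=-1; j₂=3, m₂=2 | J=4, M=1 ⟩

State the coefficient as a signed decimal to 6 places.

-0.591608

triangle: 1!×3!×5!/10! = 720/3628800
(j±m)!: 1!×3!×5!×1!×5!×3! = 518400
prefactor² = (2J+1)×Δ×N² = 6480/7
  k=0: +1/(0!×1!×3!×5!×0!×0!) = 1/720
  k=1: −1/(1!×0!×2!×4!×1!×1!) = -1/48
Σ = -7/360  ⇒  CG² = 6480/7×(-7/360)² = 7/20
CG = −√(7/20) = -0.591608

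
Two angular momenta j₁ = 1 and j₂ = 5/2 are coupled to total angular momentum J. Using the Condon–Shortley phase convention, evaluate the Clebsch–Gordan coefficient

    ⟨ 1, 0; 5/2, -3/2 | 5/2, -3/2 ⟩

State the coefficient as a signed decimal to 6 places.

triangle: 1!×1!×4!/7! = 24/5040
(j±m)!: 1!×1!×1!×4!×1!×4! = 576
prefactor² = (2J+1)×Δ×N² = 576/35
  k=0: +1/(0!×1!×1!×1!×0!×3!) = 1/6
  k=1: −1/(1!×0!×0!×0!×1!×4!) = -1/24
Σ = 1/8  ⇒  CG² = 576/35×1/8² = 9/35
CG = +√(9/35) = +0.507093

+√(9/35) ≈ +0.507093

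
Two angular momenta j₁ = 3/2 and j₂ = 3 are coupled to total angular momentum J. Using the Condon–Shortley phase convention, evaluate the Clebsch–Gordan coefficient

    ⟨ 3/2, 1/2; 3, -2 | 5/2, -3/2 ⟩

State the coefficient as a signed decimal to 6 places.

+0.267261  (= +√(1/14))

j₁+j₂−J=2  J+j₁−j₂=1  J−j₁+j₂=4  j₁+j₂+J+1=8
(j₁±m₁, j₂±m₂, J±M) = (2,1,1,5,1,4)
P² = 288/7
sum k=0..1:
  [0] +1/12 = 1/12
  [1] −1/24 = -1/24
S = 1/24
C² = P²·S² = 1/14 ; C = +0.267261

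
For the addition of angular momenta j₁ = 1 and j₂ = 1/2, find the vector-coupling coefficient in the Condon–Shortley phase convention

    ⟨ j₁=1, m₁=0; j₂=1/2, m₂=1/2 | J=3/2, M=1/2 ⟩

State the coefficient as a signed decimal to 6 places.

triangle: 0!×2!×1!/4! = 2/24
(j±m)!: 1!×1!×1!×0!×2!×1! = 2
prefactor² = (2J+1)×Δ×N² = 2/3
  k=0: +1/(0!×0!×1!×1!×1!×0!) = 1
Σ = 1  ⇒  CG² = 2/3×1² = 2/3
CG = +√(2/3) = +0.816497

+0.816497  (= +√(2/3))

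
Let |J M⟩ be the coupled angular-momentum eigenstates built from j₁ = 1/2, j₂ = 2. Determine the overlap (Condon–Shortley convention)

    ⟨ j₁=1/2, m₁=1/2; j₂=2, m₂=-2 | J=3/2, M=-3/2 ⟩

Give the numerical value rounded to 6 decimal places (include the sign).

√[4·1!0!3!/5! · 1!0!0!4!0!3!] = √(144/5)
  +(−1)^0/∏(0,1,0,0,0,3)! = 1/6  (running 1/6)
⟨..|..⟩ = √(144/5)·(1/6) = +0.894427

+0.894427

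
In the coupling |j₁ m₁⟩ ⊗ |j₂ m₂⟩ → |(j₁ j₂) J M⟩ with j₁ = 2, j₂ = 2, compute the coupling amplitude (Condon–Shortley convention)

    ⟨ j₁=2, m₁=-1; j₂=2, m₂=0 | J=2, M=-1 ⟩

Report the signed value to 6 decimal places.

triangle: 2!*2!*2!/7! = 8/5040
(j±m)!: 1!*3!*2!*2!*1!*3! = 144
prefactor² = (2J+1)*Δ*N² = 8/7
  k=1: −1/(1!*1!*2!*1!*0!*1!) = -1/2
  k=2: +1/(2!*0!*1!*0!*1!*2!) = 1/4
Σ = -1/4  ⇒  CG² = 8/7*(-1/4)² = 1/14
CG = −√(1/14) = -0.267261

-0.267261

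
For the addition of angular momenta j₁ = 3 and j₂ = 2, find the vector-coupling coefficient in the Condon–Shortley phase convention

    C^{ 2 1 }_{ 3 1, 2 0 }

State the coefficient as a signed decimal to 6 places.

triangle: 3!·3!·1!/8! = 36/40320
(j±m)!: 4!·2!·2!·2!·3!·1! = 1152
prefactor² = (2J+1)·Δ·N² = 36/7
  k=1: −1/(1!·2!·1!·1!·2!·0!) = -1/4
  k=2: +1/(2!·1!·0!·0!·3!·1!) = 1/12
Σ = -1/6  ⇒  CG² = 36/7·(-1/6)² = 1/7
CG = −√(1/7) = -0.377964

-0.377964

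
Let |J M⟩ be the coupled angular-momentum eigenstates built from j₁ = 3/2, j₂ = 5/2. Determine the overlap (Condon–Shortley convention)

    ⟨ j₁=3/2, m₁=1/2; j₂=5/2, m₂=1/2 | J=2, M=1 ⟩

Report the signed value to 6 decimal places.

√[5·2!1!3!/7! · 2!1!3!2!3!1!] = √(12/7)
  +(−1)^0/∏(0,2,1,3,0,0)! = 1/12  (running 1/12)
  +(−1)^1/∏(1,1,0,2,1,1)! = -1/2  (running -5/12)
⟨..|..⟩ = √(12/7)·(-5/12) = -0.545545

-0.545545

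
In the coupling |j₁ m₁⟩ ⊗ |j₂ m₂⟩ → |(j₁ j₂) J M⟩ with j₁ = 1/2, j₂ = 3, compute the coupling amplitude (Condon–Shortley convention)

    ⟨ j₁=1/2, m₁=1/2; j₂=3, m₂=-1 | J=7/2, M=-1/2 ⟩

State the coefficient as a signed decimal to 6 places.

+0.654654  (= +√(3/7))

triangle: 0!×1!×6!/8! = 720/40320
(j±m)!: 1!×0!×2!×4!×3!×4! = 6912
prefactor² = (2J+1)×Δ×N² = 6912/7
  k=0: +1/(0!×0!×0!×2!×1!×4!) = 1/48
Σ = 1/48  ⇒  CG² = 6912/7×1/48² = 3/7
CG = +√(3/7) = +0.654654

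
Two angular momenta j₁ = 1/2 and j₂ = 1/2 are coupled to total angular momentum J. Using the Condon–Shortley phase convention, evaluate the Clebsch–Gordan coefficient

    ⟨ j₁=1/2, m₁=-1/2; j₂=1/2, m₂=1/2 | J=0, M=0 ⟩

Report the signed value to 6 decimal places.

√[1·1!0!0!/2! · 0!1!1!0!0!0!] = √(1/2)
  +(−1)^1/∏(1,0,0,0,0,0)! = -1  (running -1)
⟨..|..⟩ = √(1/2)·(-1) = -0.707107

-0.707107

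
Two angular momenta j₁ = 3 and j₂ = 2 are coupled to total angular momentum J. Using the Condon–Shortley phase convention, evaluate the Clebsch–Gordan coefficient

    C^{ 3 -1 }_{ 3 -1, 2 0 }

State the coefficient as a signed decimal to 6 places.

−√(3/20) ≈ -0.387298

triangle: 2!×4!×2!/9! = 96/362880
(j±m)!: 2!×4!×2!×2!×2!×4! = 9216
prefactor² = (2J+1)×Δ×N² = 256/15
  k=0: +1/(0!×2!×4!×2!×0!×0!) = 1/96
  k=1: −1/(1!×1!×3!×1!×1!×1!) = -1/6
  k=2: +1/(2!×0!×2!×0!×2!×2!) = 1/16
Σ = -3/32  ⇒  CG² = 256/15×(-3/32)² = 3/20
CG = −√(3/20) = -0.387298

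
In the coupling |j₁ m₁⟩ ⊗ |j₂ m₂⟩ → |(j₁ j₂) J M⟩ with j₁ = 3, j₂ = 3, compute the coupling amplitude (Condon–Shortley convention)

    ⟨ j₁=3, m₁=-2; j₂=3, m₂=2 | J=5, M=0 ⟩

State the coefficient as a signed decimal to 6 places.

triangle: 1!*5!*5!/12! = 14400/479001600
(j±m)!: 1!*5!*5!*1!*5!*5! = 207360000
prefactor² = (2J+1)*Δ*N² = 480000/7
  k=0: +1/(0!*1!*5!*5!*0!*0!) = 1/14400
  k=1: −1/(1!*0!*4!*4!*1!*1!) = -1/576
Σ = -1/600  ⇒  CG² = 480000/7*(-1/600)² = 4/21
CG = −√(4/21) = -0.436436

−√(4/21) = -0.436436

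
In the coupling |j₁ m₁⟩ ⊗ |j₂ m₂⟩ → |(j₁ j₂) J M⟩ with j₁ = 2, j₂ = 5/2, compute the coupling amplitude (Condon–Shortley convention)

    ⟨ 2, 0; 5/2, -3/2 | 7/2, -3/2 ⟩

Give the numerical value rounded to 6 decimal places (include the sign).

triangle: 1!*3!*4!/9! = 144/362880
(j±m)!: 2!*2!*1!*4!*2!*5! = 23040
prefactor² = (2J+1)*Δ*N² = 512/7
  k=0: +1/(0!*1!*2!*1!*1!*3!) = 1/12
  k=1: −1/(1!*0!*1!*0!*2!*4!) = -1/48
Σ = 1/16  ⇒  CG² = 512/7*1/16² = 2/7
CG = +√(2/7) = +0.534522

+√(2/7) ≈ +0.534522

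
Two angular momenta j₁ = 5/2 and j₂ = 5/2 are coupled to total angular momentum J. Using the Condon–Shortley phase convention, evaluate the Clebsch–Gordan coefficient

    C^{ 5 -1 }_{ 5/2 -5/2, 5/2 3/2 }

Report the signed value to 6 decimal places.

+√(1/42) = +0.154303

triangle: 0!·5!·5!/11! = 14400/39916800
(j±m)!: 0!·5!·4!·1!·4!·6! = 49766400
prefactor² = (2J+1)·Δ·N² = 1382400/7
  k=0: +1/(0!·0!·5!·4!·0!·1!) = 1/2880
Σ = 1/2880  ⇒  CG² = 1382400/7·1/2880² = 1/42
CG = +√(1/42) = +0.154303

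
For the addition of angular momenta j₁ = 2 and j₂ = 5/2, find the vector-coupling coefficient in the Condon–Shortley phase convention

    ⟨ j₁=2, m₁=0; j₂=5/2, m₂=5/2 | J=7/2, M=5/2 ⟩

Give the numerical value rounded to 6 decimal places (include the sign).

−√(10/21) ≈ -0.690066

j₁+j₂−J=1  J+j₁−j₂=3  J−j₁+j₂=4  j₁+j₂+J+1=9
(j₁±m₁, j₂±m₂, J±M) = (2,2,5,0,6,1)
P² = 7680/7
sum k=1..1:
  [1] −1/48 = -1/48
S = -1/48
C² = P²·S² = 10/21 ; C = -0.690066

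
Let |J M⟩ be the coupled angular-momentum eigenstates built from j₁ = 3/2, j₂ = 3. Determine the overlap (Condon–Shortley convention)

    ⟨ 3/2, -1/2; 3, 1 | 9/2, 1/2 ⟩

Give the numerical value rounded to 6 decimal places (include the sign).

triangle: 0!·3!·6!/10! = 4320/3628800
(j±m)!: 1!·2!·4!·2!·5!·4! = 276480
prefactor² = (2J+1)·Δ·N² = 23040/7
  k=0: +1/(0!·0!·2!·4!·1!·2!) = 1/96
Σ = 1/96  ⇒  CG² = 23040/7·1/96² = 5/14
CG = +√(5/14) = +0.597614

+0.597614  (= +√(5/14))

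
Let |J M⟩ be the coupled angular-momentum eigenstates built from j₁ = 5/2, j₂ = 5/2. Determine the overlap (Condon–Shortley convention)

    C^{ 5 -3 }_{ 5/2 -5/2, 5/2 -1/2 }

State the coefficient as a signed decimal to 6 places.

+√(2/9) ≈ +0.471405

triangle: 0!*5!*5!/11! = 14400/39916800
(j±m)!: 0!*5!*2!*3!*2!*8! = 116121600
prefactor² = (2J+1)*Δ*N² = 460800
  k=0: +1/(0!*0!*5!*2!*0!*3!) = 1/1440
Σ = 1/1440  ⇒  CG² = 460800*1/1440² = 2/9
CG = +√(2/9) = +0.471405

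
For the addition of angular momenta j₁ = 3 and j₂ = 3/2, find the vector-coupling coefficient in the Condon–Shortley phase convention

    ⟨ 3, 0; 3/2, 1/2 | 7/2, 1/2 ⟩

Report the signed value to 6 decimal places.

√[8·1!5!2!/9! · 3!3!2!1!4!3!] = √(384/7)
  +(−1)^0/∏(0,1,3,2,2,0)! = 1/24  (running 1/24)
  +(−1)^1/∏(1,0,2,1,3,1)! = -1/12  (running -1/24)
⟨..|..⟩ = √(384/7)·(-1/24) = -0.308607

−√(2/21) = -0.308607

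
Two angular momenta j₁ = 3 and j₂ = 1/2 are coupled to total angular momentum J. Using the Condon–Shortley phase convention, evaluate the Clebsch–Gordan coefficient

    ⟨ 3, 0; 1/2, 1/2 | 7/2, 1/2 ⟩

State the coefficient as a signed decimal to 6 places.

√[8·0!6!1!/8! · 3!3!1!0!4!3!] = √(5184/7)
  +(−1)^0/∏(0,0,3,1,3,0)! = 1/36  (running 1/36)
⟨..|..⟩ = √(5184/7)·(1/36) = +0.755929

+√(4/7) ≈ +0.755929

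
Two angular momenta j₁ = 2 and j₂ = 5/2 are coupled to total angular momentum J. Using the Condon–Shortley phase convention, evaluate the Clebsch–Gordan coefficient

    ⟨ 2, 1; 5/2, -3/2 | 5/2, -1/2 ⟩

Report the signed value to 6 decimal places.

+√(6/35) ≈ +0.414039

triangle: 2!×2!×3!/8! = 24/40320
(j±m)!: 3!×1!×1!×4!×2!×3! = 1728
prefactor² = (2J+1)×Δ×N² = 216/35
  k=0: +1/(0!×2!×1!×1!×1!×2!) = 1/4
  k=1: −1/(1!×1!×0!×0!×2!×3!) = -1/12
Σ = 1/6  ⇒  CG² = 216/35×1/6² = 6/35
CG = +√(6/35) = +0.414039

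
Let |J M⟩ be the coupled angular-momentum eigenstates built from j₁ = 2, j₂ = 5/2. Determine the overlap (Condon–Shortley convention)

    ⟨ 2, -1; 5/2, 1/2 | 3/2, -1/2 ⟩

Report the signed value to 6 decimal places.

√[4·3!1!2!/7! · 1!3!3!2!1!2!] = √(48/35)
  +(−1)^2/∏(2,1,1,1,0,1)! = 1/2  (running 1/2)
  +(−1)^3/∏(3,0,0,0,1,2)! = -1/12  (running 5/12)
⟨..|..⟩ = √(48/35)·(5/12) = +0.487950

+√(5/21) ≈ +0.487950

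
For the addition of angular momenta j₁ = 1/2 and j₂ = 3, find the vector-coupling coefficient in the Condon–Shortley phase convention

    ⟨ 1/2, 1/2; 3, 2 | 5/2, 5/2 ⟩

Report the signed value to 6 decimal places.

+0.377964

triangle: 1!*0!*5!/7! = 120/5040
(j±m)!: 1!*0!*5!*1!*5!*0! = 14400
prefactor² = (2J+1)*Δ*N² = 14400/7
  k=0: +1/(0!*1!*0!*5!*0!*0!) = 1/120
Σ = 1/120  ⇒  CG² = 14400/7*1/120² = 1/7
CG = +√(1/7) = +0.377964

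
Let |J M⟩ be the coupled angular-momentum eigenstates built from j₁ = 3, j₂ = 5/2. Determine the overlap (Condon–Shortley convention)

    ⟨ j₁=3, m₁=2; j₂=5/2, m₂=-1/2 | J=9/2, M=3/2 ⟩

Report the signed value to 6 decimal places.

triangle: 1!*5!*4!/11! = 2880/39916800
(j±m)!: 5!*1!*2!*3!*6!*3! = 6220800
prefactor² = (2J+1)*Δ*N² = 345600/77
  k=0: +1/(0!*1!*1!*2!*4!*2!) = 1/96
  k=1: −1/(1!*0!*0!*1!*5!*3!) = -1/720
Σ = 13/1440  ⇒  CG² = 345600/77*13/1440² = 169/462
CG = +√(169/462) = +0.604815

+√(169/462) ≈ +0.604815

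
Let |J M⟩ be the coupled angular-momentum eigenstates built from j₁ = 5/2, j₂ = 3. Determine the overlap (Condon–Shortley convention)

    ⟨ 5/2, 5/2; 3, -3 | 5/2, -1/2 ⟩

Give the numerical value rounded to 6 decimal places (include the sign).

+0.487950  (= +√(5/21))

triangle: 3!·2!·3!/9! = 72/362880
(j±m)!: 5!·0!·0!·6!·2!·3! = 1036800
prefactor² = (2J+1)·Δ·N² = 8640/7
  k=0: +1/(0!·3!·0!·0!·2!·3!) = 1/72
Σ = 1/72  ⇒  CG² = 8640/7·1/72² = 5/21
CG = +√(5/21) = +0.487950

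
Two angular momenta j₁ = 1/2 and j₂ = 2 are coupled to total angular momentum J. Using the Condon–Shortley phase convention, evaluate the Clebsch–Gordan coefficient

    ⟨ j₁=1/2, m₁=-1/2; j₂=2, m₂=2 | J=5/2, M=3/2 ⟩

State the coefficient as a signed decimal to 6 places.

triangle: 0!×1!×4!/6! = 24/720
(j±m)!: 0!×1!×4!×0!×4!×1! = 576
prefactor² = (2J+1)×Δ×N² = 576/5
  k=0: +1/(0!×0!×1!×4!×0!×0!) = 1/24
Σ = 1/24  ⇒  CG² = 576/5×1/24² = 1/5
CG = +√(1/5) = +0.447214

+√(1/5) = +0.447214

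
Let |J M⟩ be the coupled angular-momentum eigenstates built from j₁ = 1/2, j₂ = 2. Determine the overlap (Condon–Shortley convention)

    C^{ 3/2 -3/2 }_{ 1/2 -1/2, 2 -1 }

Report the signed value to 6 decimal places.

−√(1/5) ≈ -0.447214

j₁+j₂−J=1  J+j₁−j₂=0  J−j₁+j₂=3  j₁+j₂+J+1=5
(j₁±m₁, j₂±m₂, J±M) = (0,1,1,3,0,3)
P² = 36/5
sum k=1..1:
  [1] −1/6 = -1/6
S = -1/6
C² = P²·S² = 1/5 ; C = -0.447214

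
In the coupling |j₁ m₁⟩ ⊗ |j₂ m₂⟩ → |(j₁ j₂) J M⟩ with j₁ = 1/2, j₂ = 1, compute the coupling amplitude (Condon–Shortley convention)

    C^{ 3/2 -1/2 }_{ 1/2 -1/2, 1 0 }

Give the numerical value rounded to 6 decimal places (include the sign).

+√(2/3) = +0.816497

j₁+j₂−J=0  J+j₁−j₂=1  J−j₁+j₂=2  j₁+j₂+J+1=4
(j₁±m₁, j₂±m₂, J±M) = (0,1,1,1,1,2)
P² = 2/3
sum k=0..0:
  [0] +1/1 = 1
S = 1
C² = P²·S² = 2/3 ; C = +0.816497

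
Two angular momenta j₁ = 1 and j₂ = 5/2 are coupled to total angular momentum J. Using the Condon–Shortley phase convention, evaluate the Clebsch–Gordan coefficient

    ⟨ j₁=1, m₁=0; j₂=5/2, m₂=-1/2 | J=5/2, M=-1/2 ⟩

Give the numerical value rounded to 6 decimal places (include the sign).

+0.169031  (= +√(1/35))

triangle: 1!×1!×4!/7! = 24/5040
(j±m)!: 1!×1!×2!×3!×2!×3! = 144
prefactor² = (2J+1)×Δ×N² = 144/35
  k=0: +1/(0!×1!×1!×2!×0!×2!) = 1/4
  k=1: −1/(1!×0!×0!×1!×1!×3!) = -1/6
Σ = 1/12  ⇒  CG² = 144/35×1/12² = 1/35
CG = +√(1/35) = +0.169031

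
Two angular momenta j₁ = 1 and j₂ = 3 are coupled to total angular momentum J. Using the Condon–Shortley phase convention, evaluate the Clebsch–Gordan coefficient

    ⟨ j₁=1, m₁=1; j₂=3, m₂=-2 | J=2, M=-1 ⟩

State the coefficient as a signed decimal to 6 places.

+0.690066

√[5·2!0!4!/7! · 2!0!1!5!1!3!] = √(480/7)
  +(−1)^0/∏(0,2,0,1,0,3)! = 1/12  (running 1/12)
⟨..|..⟩ = √(480/7)·(1/12) = +0.690066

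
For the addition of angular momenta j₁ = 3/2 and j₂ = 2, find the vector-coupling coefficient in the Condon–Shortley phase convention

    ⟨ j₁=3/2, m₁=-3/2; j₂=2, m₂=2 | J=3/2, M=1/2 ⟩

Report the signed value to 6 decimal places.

triangle: 2!*1!*2!/6! = 4/720
(j±m)!: 0!*3!*4!*0!*2!*1! = 288
prefactor² = (2J+1)*Δ*N² = 32/5
  k=2: +1/(2!*0!*1!*2!*0!*0!) = 1/4
Σ = 1/4  ⇒  CG² = 32/5*1/4² = 2/5
CG = +√(2/5) = +0.632456

+√(2/5) ≈ +0.632456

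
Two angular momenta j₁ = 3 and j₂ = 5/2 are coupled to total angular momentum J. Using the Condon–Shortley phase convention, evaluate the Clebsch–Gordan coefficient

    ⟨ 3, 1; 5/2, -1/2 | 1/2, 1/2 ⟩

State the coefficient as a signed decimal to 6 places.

+√(4/21) ≈ +0.436436

triangle: 5!*1!*0!/7! = 120/5040
(j±m)!: 4!*2!*2!*3!*1!*0! = 576
prefactor² = (2J+1)*Δ*N² = 192/7
  k=2: +1/(2!*3!*0!*0!*1!*0!) = 1/12
Σ = 1/12  ⇒  CG² = 192/7*1/12² = 4/21
CG = +√(4/21) = +0.436436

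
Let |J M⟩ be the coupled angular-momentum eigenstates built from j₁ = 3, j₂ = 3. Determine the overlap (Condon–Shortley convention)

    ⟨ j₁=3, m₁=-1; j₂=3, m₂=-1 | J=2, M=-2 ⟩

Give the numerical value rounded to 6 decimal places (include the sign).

j₁+j₂−J=4  J+j₁−j₂=2  J−j₁+j₂=2  j₁+j₂+J+1=9
(j₁±m₁, j₂±m₂, J±M) = (2,4,2,4,0,4)
P² = 512/7
sum k=2..2:
  [2] +1/16 = 1/16
S = 1/16
C² = P²·S² = 2/7 ; C = +0.534522

+0.534522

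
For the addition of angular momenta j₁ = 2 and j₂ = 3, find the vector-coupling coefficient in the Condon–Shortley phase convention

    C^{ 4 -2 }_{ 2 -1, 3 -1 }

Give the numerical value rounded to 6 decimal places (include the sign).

-0.188982  (= −√(1/28))

√[9·1!3!5!/10! · 1!3!2!4!2!6!] = √(5184/7)
  +(−1)^0/∏(0,1,3,2,0,3)! = 1/72  (running 1/72)
  +(−1)^1/∏(1,0,2,1,1,4)! = -1/48  (running -1/144)
⟨..|..⟩ = √(5184/7)·(-1/144) = -0.188982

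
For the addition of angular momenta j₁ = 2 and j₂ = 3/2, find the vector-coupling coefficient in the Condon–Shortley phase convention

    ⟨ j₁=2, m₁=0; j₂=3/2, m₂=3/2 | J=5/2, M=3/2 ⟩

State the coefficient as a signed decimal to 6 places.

j₁+j₂−J=1  J+j₁−j₂=3  J−j₁+j₂=2  j₁+j₂+J+1=7
(j₁±m₁, j₂±m₂, J±M) = (2,2,3,0,4,1)
P² = 288/35
sum k=1..1:
  [1] −1/4 = -1/4
S = -1/4
C² = P²·S² = 18/35 ; C = -0.717137

-0.717137  (= −√(18/35))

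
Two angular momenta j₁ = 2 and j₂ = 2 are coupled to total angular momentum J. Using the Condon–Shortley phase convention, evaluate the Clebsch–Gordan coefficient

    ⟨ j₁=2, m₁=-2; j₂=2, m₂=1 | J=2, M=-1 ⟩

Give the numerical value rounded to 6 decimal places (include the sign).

√[5·2!2!2!/7! · 0!4!3!1!1!3!] = √(48/7)
  +(−1)^2/∏(2,0,2,1,0,1)! = 1/4  (running 1/4)
⟨..|..⟩ = √(48/7)·(1/4) = +0.654654

+√(3/7) = +0.654654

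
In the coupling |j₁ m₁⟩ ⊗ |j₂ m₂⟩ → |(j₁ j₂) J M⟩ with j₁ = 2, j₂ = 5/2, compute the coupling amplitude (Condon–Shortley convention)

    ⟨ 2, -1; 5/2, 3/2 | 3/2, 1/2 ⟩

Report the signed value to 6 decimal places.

+√(2/105) ≈ +0.138013

j₁+j₂−J=3  J+j₁−j₂=1  J−j₁+j₂=2  j₁+j₂+J+1=7
(j₁±m₁, j₂±m₂, J±M) = (1,3,4,1,2,1)
P² = 96/35
sum k=2..3:
  [2] +1/4 = 1/4
  [3] −1/6 = -1/6
S = 1/12
C² = P²·S² = 2/105 ; C = +0.138013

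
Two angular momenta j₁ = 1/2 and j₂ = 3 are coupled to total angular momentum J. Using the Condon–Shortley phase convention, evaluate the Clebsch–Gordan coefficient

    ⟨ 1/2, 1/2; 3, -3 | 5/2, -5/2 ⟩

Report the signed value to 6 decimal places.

+0.925820

√[6·1!0!5!/7! · 1!0!0!6!0!5!] = √(86400/7)
  +(−1)^0/∏(0,1,0,0,0,5)! = 1/120  (running 1/120)
⟨..|..⟩ = √(86400/7)·(1/120) = +0.925820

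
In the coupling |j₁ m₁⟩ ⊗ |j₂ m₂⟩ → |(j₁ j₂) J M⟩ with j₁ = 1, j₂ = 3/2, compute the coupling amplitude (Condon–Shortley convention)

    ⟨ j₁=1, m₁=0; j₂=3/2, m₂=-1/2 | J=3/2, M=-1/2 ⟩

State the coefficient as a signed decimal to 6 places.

√[4·1!1!2!/5! · 1!1!1!2!1!2!] = √(4/15)
  +(−1)^0/∏(0,1,1,1,0,1)! = 1  (running 1)
  +(−1)^1/∏(1,0,0,0,1,2)! = -1/2  (running 1/2)
⟨..|..⟩ = √(4/15)·(1/2) = +0.258199

+√(1/15) ≈ +0.258199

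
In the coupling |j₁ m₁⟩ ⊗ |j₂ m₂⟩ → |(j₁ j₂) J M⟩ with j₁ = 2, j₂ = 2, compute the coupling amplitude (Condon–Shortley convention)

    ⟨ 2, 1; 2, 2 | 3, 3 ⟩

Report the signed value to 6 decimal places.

√[7·1!3!3!/8! · 3!1!4!0!6!0!] = √(648)
  +(−1)^1/∏(1,0,0,3,3,0)! = -1/36  (running -1/36)
⟨..|..⟩ = √(648)·(-1/36) = -0.707107

-0.707107  (= −√(1/2))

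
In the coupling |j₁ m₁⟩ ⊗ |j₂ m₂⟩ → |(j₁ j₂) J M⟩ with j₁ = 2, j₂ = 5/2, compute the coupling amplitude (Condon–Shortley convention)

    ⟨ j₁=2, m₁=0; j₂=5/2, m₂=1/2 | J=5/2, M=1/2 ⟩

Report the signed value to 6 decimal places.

√[6·2!2!3!/8! · 2!2!3!2!3!2!] = √(72/35)
  +(−1)^0/∏(0,2,2,3,0,0)! = 1/24  (running 1/24)
  +(−1)^1/∏(1,1,1,2,1,1)! = -1/2  (running -11/24)
  +(−1)^2/∏(2,0,0,1,2,2)! = 1/8  (running -1/3)
⟨..|..⟩ = √(72/35)·(-1/3) = -0.478091

-0.478091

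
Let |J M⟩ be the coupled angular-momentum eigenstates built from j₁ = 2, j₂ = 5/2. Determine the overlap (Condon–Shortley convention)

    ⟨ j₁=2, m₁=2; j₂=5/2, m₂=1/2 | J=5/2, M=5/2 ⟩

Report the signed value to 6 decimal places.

+√(3/14) ≈ +0.462910

j₁+j₂−J=2  J+j₁−j₂=2  J−j₁+j₂=3  j₁+j₂+J+1=8
(j₁±m₁, j₂±m₂, J±M) = (4,0,3,2,5,0)
P² = 864/7
sum k=0..0:
  [0] +1/24 = 1/24
S = 1/24
C² = P²·S² = 3/14 ; C = +0.462910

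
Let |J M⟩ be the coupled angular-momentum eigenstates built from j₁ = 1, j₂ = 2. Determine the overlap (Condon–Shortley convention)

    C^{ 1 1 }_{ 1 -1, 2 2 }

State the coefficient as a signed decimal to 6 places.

triangle: 2!×0!×2!/5! = 4/120
(j±m)!: 0!×2!×4!×0!×2!×0! = 96
prefactor² = (2J+1)×Δ×N² = 48/5
  k=2: +1/(2!×0!×0!×2!×0!×0!) = 1/4
Σ = 1/4  ⇒  CG² = 48/5×1/4² = 3/5
CG = +√(3/5) = +0.774597

+0.774597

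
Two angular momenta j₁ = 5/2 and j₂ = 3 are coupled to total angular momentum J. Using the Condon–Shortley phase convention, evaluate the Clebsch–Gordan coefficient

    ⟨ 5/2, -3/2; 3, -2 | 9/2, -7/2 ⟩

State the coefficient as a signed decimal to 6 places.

√[10·1!4!5!/11! · 1!4!1!5!1!8!] = √(921600/11)
  +(−1)^0/∏(0,1,4,1,0,4)! = 1/576  (running 1/576)
  +(−1)^1/∏(1,0,3,0,1,5)! = -1/720  (running 1/2880)
⟨..|..⟩ = √(921600/11)·(1/2880) = +0.100504

+0.100504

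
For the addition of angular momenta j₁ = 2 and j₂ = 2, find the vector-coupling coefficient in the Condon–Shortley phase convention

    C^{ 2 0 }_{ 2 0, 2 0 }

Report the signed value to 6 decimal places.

√[5·2!2!2!/7! · 2!2!2!2!2!2!] = √(32/63)
  +(−1)^0/∏(0,2,2,2,0,0)! = 1/8  (running 1/8)
  +(−1)^1/∏(1,1,1,1,1,1)! = -1  (running -7/8)
  +(−1)^2/∏(2,0,0,0,2,2)! = 1/8  (running -3/4)
⟨..|..⟩ = √(32/63)·(-3/4) = -0.534522

−√(2/7) = -0.534522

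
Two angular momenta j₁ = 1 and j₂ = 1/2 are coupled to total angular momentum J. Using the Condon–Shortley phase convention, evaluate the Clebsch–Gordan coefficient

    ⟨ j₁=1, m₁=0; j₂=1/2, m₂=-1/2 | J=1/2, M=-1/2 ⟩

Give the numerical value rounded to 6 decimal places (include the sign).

triangle: 1!×1!×0!/3! = 1/6
(j±m)!: 1!×1!×0!×1!×0!×1! = 1
prefactor² = (2J+1)×Δ×N² = 1/3
  k=0: +1/(0!×1!×1!×0!×0!×0!) = 1
Σ = 1  ⇒  CG² = 1/3×1² = 1/3
CG = +√(1/3) = +0.577350

+√(1/3) ≈ +0.577350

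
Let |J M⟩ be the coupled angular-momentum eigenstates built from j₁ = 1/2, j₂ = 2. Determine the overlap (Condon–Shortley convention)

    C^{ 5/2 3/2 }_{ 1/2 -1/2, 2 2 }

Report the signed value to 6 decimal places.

+0.447214  (= +√(1/5))

√[6·0!1!4!/6! · 0!1!4!0!4!1!] = √(576/5)
  +(−1)^0/∏(0,0,1,4,0,0)! = 1/24  (running 1/24)
⟨..|..⟩ = √(576/5)·(1/24) = +0.447214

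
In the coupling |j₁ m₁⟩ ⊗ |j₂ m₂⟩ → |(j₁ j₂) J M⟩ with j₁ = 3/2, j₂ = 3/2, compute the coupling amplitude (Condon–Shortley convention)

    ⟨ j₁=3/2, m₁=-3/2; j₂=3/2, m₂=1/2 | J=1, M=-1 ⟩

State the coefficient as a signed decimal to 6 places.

+√(3/10) ≈ +0.547723

√[3·2!1!1!/5! · 0!3!2!1!0!2!] = √(6/5)
  +(−1)^2/∏(2,0,1,0,0,1)! = 1/2  (running 1/2)
⟨..|..⟩ = √(6/5)·(1/2) = +0.547723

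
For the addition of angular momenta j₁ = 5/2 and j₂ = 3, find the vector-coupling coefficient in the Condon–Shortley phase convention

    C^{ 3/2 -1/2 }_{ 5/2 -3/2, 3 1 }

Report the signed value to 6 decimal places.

-0.483046

j₁+j₂−J=4  J+j₁−j₂=1  J−j₁+j₂=2  j₁+j₂+J+1=8
(j₁±m₁, j₂±m₂, J±M) = (1,4,4,2,1,2)
P² = 384/35
sum k=3..4:
  [3] −1/6 = -1/6
  [4] +1/48 = 1/48
S = -7/48
C² = P²·S² = 7/30 ; C = -0.483046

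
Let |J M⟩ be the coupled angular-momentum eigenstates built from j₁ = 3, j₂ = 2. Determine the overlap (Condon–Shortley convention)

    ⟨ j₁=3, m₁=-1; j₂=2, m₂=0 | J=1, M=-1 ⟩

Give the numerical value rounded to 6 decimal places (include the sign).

j₁+j₂−J=4  J+j₁−j₂=2  J−j₁+j₂=0  j₁+j₂+J+1=7
(j₁±m₁, j₂±m₂, J±M) = (2,4,2,2,0,2)
P² = 384/35
sum k=2..2:
  [2] +1/8 = 1/8
S = 1/8
C² = P²·S² = 6/35 ; C = +0.414039

+√(6/35) ≈ +0.414039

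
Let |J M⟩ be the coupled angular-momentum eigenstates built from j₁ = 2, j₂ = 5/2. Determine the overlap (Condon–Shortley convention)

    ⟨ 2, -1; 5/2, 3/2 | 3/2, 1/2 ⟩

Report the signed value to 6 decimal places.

triangle: 3!*1!*2!/7! = 12/5040
(j±m)!: 1!*3!*4!*1!*2!*1! = 288
prefactor² = (2J+1)*Δ*N² = 96/35
  k=2: +1/(2!*1!*1!*2!*0!*0!) = 1/4
  k=3: −1/(3!*0!*0!*1!*1!*1!) = -1/6
Σ = 1/12  ⇒  CG² = 96/35*1/12² = 2/105
CG = +√(2/105) = +0.138013

+√(2/105) = +0.138013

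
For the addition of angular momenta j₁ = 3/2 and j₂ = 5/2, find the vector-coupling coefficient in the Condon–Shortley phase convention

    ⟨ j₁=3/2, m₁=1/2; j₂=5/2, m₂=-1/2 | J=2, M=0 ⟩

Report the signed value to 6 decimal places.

√[5·2!1!3!/7! · 2!1!2!3!2!2!] = √(8/7)
  +(−1)^0/∏(0,2,1,2,0,1)! = 1/4  (running 1/4)
  +(−1)^1/∏(1,1,0,1,1,2)! = -1/2  (running -1/4)
⟨..|..⟩ = √(8/7)·(-1/4) = -0.267261

-0.267261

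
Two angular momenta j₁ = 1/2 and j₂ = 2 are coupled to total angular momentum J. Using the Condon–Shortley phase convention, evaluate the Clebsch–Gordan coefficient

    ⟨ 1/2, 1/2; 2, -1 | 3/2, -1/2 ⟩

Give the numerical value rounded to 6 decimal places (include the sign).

+0.774597

√[4·1!0!3!/5! · 1!0!1!3!1!2!] = √(12/5)
  +(−1)^0/∏(0,1,0,1,0,2)! = 1/2  (running 1/2)
⟨..|..⟩ = √(12/5)·(1/2) = +0.774597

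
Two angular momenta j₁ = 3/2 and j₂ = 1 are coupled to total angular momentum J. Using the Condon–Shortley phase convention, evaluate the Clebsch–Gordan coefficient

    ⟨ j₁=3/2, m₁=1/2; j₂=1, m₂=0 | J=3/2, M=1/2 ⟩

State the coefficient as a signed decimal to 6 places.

+0.258199

j₁+j₂−J=1  J+j₁−j₂=2  J−j₁+j₂=1  j₁+j₂+J+1=5
(j₁±m₁, j₂±m₂, J±M) = (2,1,1,1,2,1)
P² = 4/15
sum k=0..1:
  [0] +1/1 = 1
  [1] −1/2 = -1/2
S = 1/2
C² = P²·S² = 1/15 ; C = +0.258199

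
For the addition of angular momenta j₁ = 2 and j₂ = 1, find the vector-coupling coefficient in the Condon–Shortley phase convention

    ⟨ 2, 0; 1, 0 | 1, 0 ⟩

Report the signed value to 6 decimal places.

triangle: 2!*2!*0!/5! = 4/120
(j±m)!: 2!*2!*1!*1!*1!*1! = 4
prefactor² = (2J+1)*Δ*N² = 2/5
  k=1: −1/(1!*1!*1!*0!*1!*0!) = -1
Σ = -1  ⇒  CG² = 2/5*(-1)² = 2/5
CG = −√(2/5) = -0.632456

−√(2/5) = -0.632456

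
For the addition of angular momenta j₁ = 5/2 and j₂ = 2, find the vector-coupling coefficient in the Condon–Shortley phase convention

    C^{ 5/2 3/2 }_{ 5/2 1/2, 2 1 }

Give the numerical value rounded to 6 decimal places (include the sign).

-0.414039

√[6·2!3!2!/8! · 3!2!3!1!4!1!] = √(216/35)
  +(−1)^1/∏(1,1,1,2,2,0)! = -1/4  (running -1/4)
  +(−1)^2/∏(2,0,0,1,3,1)! = 1/12  (running -1/6)
⟨..|..⟩ = √(216/35)·(-1/6) = -0.414039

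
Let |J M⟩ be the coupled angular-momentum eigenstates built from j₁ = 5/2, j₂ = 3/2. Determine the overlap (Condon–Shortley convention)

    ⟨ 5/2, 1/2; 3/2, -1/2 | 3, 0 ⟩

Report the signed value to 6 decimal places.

j₁+j₂−J=1  J+j₁−j₂=4  J−j₁+j₂=2  j₁+j₂+J+1=8
(j₁±m₁, j₂±m₂, J±M) = (3,2,1,2,3,3)
P² = 36/5
sum k=0..1:
  [0] +1/4 = 1/4
  [1] −1/12 = -1/12
S = 1/6
C² = P²·S² = 1/5 ; C = +0.447214

+0.447214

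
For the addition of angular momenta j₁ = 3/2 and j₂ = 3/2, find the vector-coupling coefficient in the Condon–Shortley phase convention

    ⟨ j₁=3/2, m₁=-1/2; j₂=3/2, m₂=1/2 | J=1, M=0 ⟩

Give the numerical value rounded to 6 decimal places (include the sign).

-0.223607  (= −√(1/20))

√[3·2!1!1!/5! · 1!2!2!1!1!1!] = √(1/5)
  +(−1)^1/∏(1,1,1,1,0,0)! = -1  (running -1)
  +(−1)^2/∏(2,0,0,0,1,1)! = 1/2  (running -1/2)
⟨..|..⟩ = √(1/5)·(-1/2) = -0.223607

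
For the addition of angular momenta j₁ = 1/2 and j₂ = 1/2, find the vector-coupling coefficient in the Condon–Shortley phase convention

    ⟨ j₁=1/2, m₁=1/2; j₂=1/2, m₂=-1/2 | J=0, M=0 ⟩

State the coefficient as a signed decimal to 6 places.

√[1·1!0!0!/2! · 1!0!0!1!0!0!] = √(1/2)
  +(−1)^0/∏(0,1,0,0,0,0)! = 1  (running 1)
⟨..|..⟩ = √(1/2)·(1) = +0.707107

+0.707107  (= +√(1/2))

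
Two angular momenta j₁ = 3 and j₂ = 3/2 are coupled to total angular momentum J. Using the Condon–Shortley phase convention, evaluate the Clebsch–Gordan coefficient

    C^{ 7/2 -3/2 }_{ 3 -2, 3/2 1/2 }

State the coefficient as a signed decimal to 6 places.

j₁+j₂−J=1  J+j₁−j₂=5  J−j₁+j₂=2  j₁+j₂+J+1=9
(j₁±m₁, j₂±m₂, J±M) = (1,5,2,1,2,5)
P² = 6400/21
sum k=0..1:
  [0] +1/240 = 1/240
  [1] −1/24 = -1/24
S = -3/80
C² = P²·S² = 3/7 ; C = -0.654654

-0.654654  (= −√(3/7))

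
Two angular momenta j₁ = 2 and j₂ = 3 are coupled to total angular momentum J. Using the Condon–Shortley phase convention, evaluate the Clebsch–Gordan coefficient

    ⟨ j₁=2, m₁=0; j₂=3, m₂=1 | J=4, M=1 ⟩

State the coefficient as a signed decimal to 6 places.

√[9·1!3!5!/10! · 2!2!4!2!5!3!] = √(1728/7)
  +(−1)^0/∏(0,1,2,4,1,1)! = 1/48  (running 1/48)
  +(−1)^1/∏(1,0,1,3,2,2)! = -1/24  (running -1/48)
⟨..|..⟩ = √(1728/7)·(-1/48) = -0.327327

-0.327327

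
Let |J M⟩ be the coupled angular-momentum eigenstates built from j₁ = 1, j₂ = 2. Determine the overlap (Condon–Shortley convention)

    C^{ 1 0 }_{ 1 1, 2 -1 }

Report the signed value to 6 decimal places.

√[3·2!0!2!/5! · 2!0!1!3!1!1!] = √(6/5)
  +(−1)^0/∏(0,2,0,1,0,1)! = 1/2  (running 1/2)
⟨..|..⟩ = √(6/5)·(1/2) = +0.547723

+0.547723  (= +√(3/10))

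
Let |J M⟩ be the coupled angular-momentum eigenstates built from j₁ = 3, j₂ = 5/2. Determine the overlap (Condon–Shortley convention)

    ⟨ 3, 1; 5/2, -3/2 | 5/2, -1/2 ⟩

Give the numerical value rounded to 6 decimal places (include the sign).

√[6·3!3!2!/9! · 4!2!1!4!2!3!] = √(576/35)
  +(−1)^0/∏(0,3,2,1,1,1)! = 1/12  (running 1/12)
  +(−1)^1/∏(1,2,1,0,2,2)! = -1/8  (running -1/24)
⟨..|..⟩ = √(576/35)·(-1/24) = -0.169031

-0.169031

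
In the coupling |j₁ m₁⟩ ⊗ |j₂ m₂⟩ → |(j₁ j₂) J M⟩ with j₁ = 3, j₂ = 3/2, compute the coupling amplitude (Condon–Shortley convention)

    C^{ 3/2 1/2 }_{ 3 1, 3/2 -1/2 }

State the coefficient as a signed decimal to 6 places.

j₁+j₂−J=3  J+j₁−j₂=3  J−j₁+j₂=0  j₁+j₂+J+1=7
(j₁±m₁, j₂±m₂, J±M) = (4,2,1,2,2,1)
P² = 192/35
sum k=1..1:
  [1] −1/4 = -1/4
S = -1/4
C² = P²·S² = 12/35 ; C = -0.585540

−√(12/35) = -0.585540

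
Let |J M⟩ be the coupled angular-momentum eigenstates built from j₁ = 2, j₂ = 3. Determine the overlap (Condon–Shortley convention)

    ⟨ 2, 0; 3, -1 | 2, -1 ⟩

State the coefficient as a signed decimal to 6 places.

j₁+j₂−J=3  J+j₁−j₂=1  J−j₁+j₂=3  j₁+j₂+J+1=8
(j₁±m₁, j₂±m₂, J±M) = (2,2,2,4,1,3)
P² = 36/7
sum k=1..2:
  [1] −1/4 = -1/4
  [2] +1/12 = 1/12
S = -1/6
C² = P²·S² = 1/7 ; C = -0.377964

−√(1/7) = -0.377964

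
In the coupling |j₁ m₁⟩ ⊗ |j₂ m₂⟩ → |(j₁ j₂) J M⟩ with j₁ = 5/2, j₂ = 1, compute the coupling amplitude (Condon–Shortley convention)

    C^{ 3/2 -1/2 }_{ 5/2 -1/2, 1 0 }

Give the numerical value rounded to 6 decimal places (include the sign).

−√(2/5) ≈ -0.632456

triangle: 2!·3!·0!/6! = 12/720
(j±m)!: 2!·3!·1!·1!·1!·2! = 24
prefactor² = (2J+1)·Δ·N² = 8/5
  k=1: −1/(1!·1!·2!·0!·1!·0!) = -1/2
Σ = -1/2  ⇒  CG² = 8/5·(-1/2)² = 2/5
CG = −√(2/5) = -0.632456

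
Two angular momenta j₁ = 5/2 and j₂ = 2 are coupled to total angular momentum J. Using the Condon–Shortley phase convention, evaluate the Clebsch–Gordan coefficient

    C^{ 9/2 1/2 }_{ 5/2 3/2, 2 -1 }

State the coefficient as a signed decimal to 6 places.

√[10·0!5!4!/10! · 4!1!1!3!5!4!] = √(23040/7)
  +(−1)^0/∏(0,0,1,1,4,3)! = 1/144  (running 1/144)
⟨..|..⟩ = √(23040/7)·(1/144) = +0.398410

+0.398410  (= +√(10/63))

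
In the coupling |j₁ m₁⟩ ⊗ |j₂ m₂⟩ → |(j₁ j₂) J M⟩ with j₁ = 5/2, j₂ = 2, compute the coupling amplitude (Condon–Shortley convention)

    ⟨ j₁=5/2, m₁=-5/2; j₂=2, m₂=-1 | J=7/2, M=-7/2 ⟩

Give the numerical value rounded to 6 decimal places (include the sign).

√[8·1!4!3!/9! · 0!5!1!3!0!7!] = √(11520)
  +(−1)^1/∏(1,0,4,0,0,3)! = -1/144  (running -1/144)
⟨..|..⟩ = √(11520)·(-1/144) = -0.745356

-0.745356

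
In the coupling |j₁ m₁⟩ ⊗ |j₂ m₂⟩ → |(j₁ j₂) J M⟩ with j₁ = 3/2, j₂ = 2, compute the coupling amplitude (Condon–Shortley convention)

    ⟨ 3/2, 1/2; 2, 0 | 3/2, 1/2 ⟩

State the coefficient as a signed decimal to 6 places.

triangle: 2!×1!×2!/6! = 4/720
(j±m)!: 2!×1!×2!×2!×2!×1! = 16
prefactor² = (2J+1)×Δ×N² = 16/45
  k=0: +1/(0!×2!×1!×2!×0!×0!) = 1/4
  k=1: −1/(1!×1!×0!×1!×1!×1!) = -1
Σ = -3/4  ⇒  CG² = 16/45×(-3/4)² = 1/5
CG = −√(1/5) = -0.447214

−√(1/5) ≈ -0.447214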